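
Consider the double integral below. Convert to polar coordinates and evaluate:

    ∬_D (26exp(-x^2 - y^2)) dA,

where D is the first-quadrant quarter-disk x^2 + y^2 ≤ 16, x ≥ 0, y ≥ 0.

The region D is 0 ≤ r ≤ 4, 0 ≤ θ ≤ π/2 in polar coordinates, where x = r cos(θ), y = r sin(θ), and dA = r dr dθ.

Under the substitution, the integrand becomes 26exp(-r^2), so

    ∬_D (26exp(-x^2 - y^2)) dA = ∫_{0}^{π/2} ∫_{0}^{4} (26exp(-r^2)) · r dr dθ.

Inner integral (in r): ∫_{0}^{4} (26exp(-r^2)) · r dr = 13 - 13exp(-16).

Outer integral (in θ): ∫_{0}^{π/2} (13 - 13exp(-16)) dθ = -13π (1 - exp(16))exp(-16)/2.

Therefore ∬_D (26exp(-x^2 - y^2)) dA = -13π (1 - exp(16))exp(-16)/2.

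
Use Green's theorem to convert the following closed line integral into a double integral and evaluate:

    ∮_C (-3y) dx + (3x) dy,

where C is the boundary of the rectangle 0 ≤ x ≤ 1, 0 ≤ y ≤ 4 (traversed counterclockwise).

Green's theorem converts the closed line integral into a double integral over the enclosed region D:

    ∮_C P dx + Q dy = ∬_D (∂Q/∂x - ∂P/∂y) dA.

Here P = -3y, Q = 3x, so

    ∂Q/∂x = 3,    ∂P/∂y = -3,
    ∂Q/∂x - ∂P/∂y = 6.

D is the region 0 ≤ x ≤ 1, 0 ≤ y ≤ 4. Evaluating the double integral:

    ∬_D (6) dA = ∫_0^{1} ∫_0^{4} (6) dy dx.

Inner (y from 0 to 4): 24.
Outer (x from 0 to 1): 24.

Therefore ∮_C P dx + Q dy = 24.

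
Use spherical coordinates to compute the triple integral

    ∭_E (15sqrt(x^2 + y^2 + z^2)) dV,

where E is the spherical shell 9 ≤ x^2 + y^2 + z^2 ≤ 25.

In spherical coordinates, x = ρ sin(φ) cos(θ), y = ρ sin(φ) sin(θ), z = ρ cos(φ), and dV = ρ^2 sin(φ) dρ dφ dθ.

The integrand becomes 15ρ, so

    ∭_E (15sqrt(x^2 + y^2 + z^2)) dV = ∫_{0}^{2π} ∫_{0}^{π} ∫_{3}^{5} (15ρ) · ρ^2 sin(φ) dρ dφ dθ.

Inner (ρ): 2040sin(φ).
Middle (φ): 4080.
Outer (θ): 8160π.

Therefore the triple integral equals 8160π.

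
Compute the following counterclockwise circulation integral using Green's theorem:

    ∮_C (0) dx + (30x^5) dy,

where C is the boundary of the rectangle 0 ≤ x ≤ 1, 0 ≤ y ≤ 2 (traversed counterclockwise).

Green's theorem converts the closed line integral into a double integral over the enclosed region D:

    ∮_C P dx + Q dy = ∬_D (∂Q/∂x - ∂P/∂y) dA.

Here P = 0, Q = 30x^5, so

    ∂Q/∂x = 150x^4,    ∂P/∂y = 0,
    ∂Q/∂x - ∂P/∂y = 150x^4.

D is the region 0 ≤ x ≤ 1, 0 ≤ y ≤ 2. Evaluating the double integral:

    ∬_D (150x^4) dA = ∫_0^{1} ∫_0^{2} (150x^4) dy dx.

Inner (y from 0 to 2): 300x^4.
Outer (x from 0 to 1): 60.

Therefore ∮_C P dx + Q dy = 60.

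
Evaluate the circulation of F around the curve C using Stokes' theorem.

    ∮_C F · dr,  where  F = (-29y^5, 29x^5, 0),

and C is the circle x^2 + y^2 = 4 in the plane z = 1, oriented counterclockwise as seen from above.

Let S be the flat disk x^2 + y^2 ≤ 4 in the plane z = 1, with upward unit normal n̂ = ẑ. By Stokes' theorem,

    ∮_C F · dr = ∬_S (∇ × F) · n̂ dS = ∬_D (curl F)_z dA,

where D is the disk x^2 + y^2 ≤ 4.

Compute the curl of F = (-29y^5, 29x^5, 0):
    (∇ × F)_x = ∂F_z/∂y - ∂F_y/∂z = 0,
    (∇ × F)_y = ∂F_x/∂z - ∂F_z/∂x = 0,
    (∇ × F)_z = ∂F_y/∂x - ∂F_x/∂y = 145x^4 + 145y^4.

On z = 1, (curl F)_z = 145x^4 + 145y^4.

Convert to polar (x = r cos θ, y = r sin θ, dA = r dr dθ); the integrand becomes 145r^4(sin(θ)^4 + cos(θ)^4), so

    ∬_D (curl F)_z dA = ∫_0^{2π} ∫_0^{2} (145r^4(sin(θ)^4 + cos(θ)^4)) · r dr dθ.

Inner (r from 0 to 2): 4640sin(θ)^4/3 + 4640cos(θ)^4/3.
Outer (θ from 0 to 2π): 2320π.

Therefore ∮_C F · dr = 2320π.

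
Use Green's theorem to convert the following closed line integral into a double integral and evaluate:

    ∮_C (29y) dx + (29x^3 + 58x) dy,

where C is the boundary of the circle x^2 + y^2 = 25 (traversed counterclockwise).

Green's theorem converts the closed line integral into a double integral over the enclosed region D:

    ∮_C P dx + Q dy = ∬_D (∂Q/∂x - ∂P/∂y) dA.

Here P = 29y, Q = 29x^3 + 58x, so

    ∂Q/∂x = 87x^2 + 58,    ∂P/∂y = 29,
    ∂Q/∂x - ∂P/∂y = 87x^2 + 29.

D is the region x^2 + y^2 ≤ 25. Evaluating the double integral:

In polar coordinates (x = r cos θ, y = r sin θ, dA = r dr dθ) the integrand becomes 87r^2cos(θ)^2 + 29, so

    ∬_D (87x^2 + 29) dA = ∫_0^{2π} ∫_0^{5} (87r^2cos(θ)^2 + 29) · r dr dθ.

Inner (r from 0 to 5): 54375cos(θ)^2/4 + 725/2.
Outer (θ from 0 to 2π): 57275π/4.

Therefore ∮_C P dx + Q dy = 57275π/4.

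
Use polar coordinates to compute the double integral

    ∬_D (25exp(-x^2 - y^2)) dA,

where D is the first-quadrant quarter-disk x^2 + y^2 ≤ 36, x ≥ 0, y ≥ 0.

The region D is 0 ≤ r ≤ 6, 0 ≤ θ ≤ π/2 in polar coordinates, where x = r cos(θ), y = r sin(θ), and dA = r dr dθ.

Under the substitution, the integrand becomes 25exp(-r^2), so

    ∬_D (25exp(-x^2 - y^2)) dA = ∫_{0}^{π/2} ∫_{0}^{6} (25exp(-r^2)) · r dr dθ.

Inner integral (in r): ∫_{0}^{6} (25exp(-r^2)) · r dr = 25/2 - 25exp(-36)/2.

Outer integral (in θ): ∫_{0}^{π/2} (25/2 - 25exp(-36)/2) dθ = -25π (1 - exp(36))exp(-36)/4.

Therefore ∬_D (25exp(-x^2 - y^2)) dA = -25π (1 - exp(36))exp(-36)/4.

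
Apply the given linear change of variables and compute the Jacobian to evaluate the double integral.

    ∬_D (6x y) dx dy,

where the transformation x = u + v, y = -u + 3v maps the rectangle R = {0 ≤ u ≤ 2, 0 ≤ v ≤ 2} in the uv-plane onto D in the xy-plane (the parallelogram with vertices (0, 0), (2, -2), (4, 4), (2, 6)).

Compute the Jacobian determinant of (x, y) with respect to (u, v):

    ∂(x,y)/∂(u,v) = | 1  1 | = (1)(3) - (1)(-1) = 4.
                   | -1  3 |

Its absolute value is |J| = 4 (the area scaling factor).

Substituting x = u + v, y = -u + 3v into the integrand,

    6x y → -6u^2 + 12u v + 18v^2,

so the integral becomes

    ∬_R (-6u^2 + 12u v + 18v^2) · |J| du dv = ∫_0^2 ∫_0^2 (-24u^2 + 48u v + 72v^2) dv du.

Inner (v): -48u^2 + 96u + 192.
Outer (u): 448.

Therefore ∬_D (6x y) dx dy = 448.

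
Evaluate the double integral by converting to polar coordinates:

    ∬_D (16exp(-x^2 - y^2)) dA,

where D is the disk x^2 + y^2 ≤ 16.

The region D is 0 ≤ r ≤ 4, 0 ≤ θ ≤ 2π in polar coordinates, where x = r cos(θ), y = r sin(θ), and dA = r dr dθ.

Under the substitution, the integrand becomes 16exp(-r^2), so

    ∬_D (16exp(-x^2 - y^2)) dA = ∫_{0}^{2π} ∫_{0}^{4} (16exp(-r^2)) · r dr dθ.

Inner integral (in r): ∫_{0}^{4} (16exp(-r^2)) · r dr = 8 - 8exp(-16).

Outer integral (in θ): ∫_{0}^{2π} (8 - 8exp(-16)) dθ = -16π exp(-16) + 16π.

Therefore ∬_D (16exp(-x^2 - y^2)) dA = -16π exp(-16) + 16π.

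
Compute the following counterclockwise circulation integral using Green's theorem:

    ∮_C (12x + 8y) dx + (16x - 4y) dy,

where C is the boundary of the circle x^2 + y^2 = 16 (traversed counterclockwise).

Green's theorem converts the closed line integral into a double integral over the enclosed region D:

    ∮_C P dx + Q dy = ∬_D (∂Q/∂x - ∂P/∂y) dA.

Here P = 12x + 8y, Q = 16x - 4y, so

    ∂Q/∂x = 16,    ∂P/∂y = 8,
    ∂Q/∂x - ∂P/∂y = 8.

D is the region x^2 + y^2 ≤ 16. Evaluating the double integral:

In polar coordinates (x = r cos θ, y = r sin θ, dA = r dr dθ) the integrand becomes 8, so

    ∬_D (8) dA = ∫_0^{2π} ∫_0^{4} (8) · r dr dθ.

Inner (r from 0 to 4): 64.
Outer (θ from 0 to 2π): 128π.

Therefore ∮_C P dx + Q dy = 128π.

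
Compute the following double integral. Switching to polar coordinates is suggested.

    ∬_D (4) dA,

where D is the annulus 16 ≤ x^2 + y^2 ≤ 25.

The region D is 4 ≤ r ≤ 5, 0 ≤ θ ≤ 2π in polar coordinates, where x = r cos(θ), y = r sin(θ), and dA = r dr dθ.

Under the substitution, the integrand becomes 4, so

    ∬_D (4) dA = ∫_{0}^{2π} ∫_{4}^{5} (4) · r dr dθ.

Inner integral (in r): ∫_{4}^{5} (4) · r dr = 18.

Outer integral (in θ): ∫_{0}^{2π} (18) dθ = 36π.

Therefore ∬_D (4) dA = 36π.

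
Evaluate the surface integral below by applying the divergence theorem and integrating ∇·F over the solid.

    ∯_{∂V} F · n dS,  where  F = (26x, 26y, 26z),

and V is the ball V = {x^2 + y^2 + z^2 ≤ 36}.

By the divergence theorem,

    ∯_{∂V} F · n dS = ∭_V (∇ · F) dV.

Compute the divergence:
    ∇ · F = ∂F_x/∂x + ∂F_y/∂y + ∂F_z/∂z = 26 + 26 + 26 = 78.

In spherical coordinates, x = ρ sin(φ) cos(θ), y = ρ sin(φ) sin(θ), z = ρ cos(φ), dV = ρ^2 sin(φ) dρ dφ dθ, with 0 ≤ ρ ≤ 6, 0 ≤ φ ≤ π, 0 ≤ θ ≤ 2π.

The integrand, after substitution and multiplying by the volume element, becomes (78) · ρ^2 sin(φ), so

    ∭_V (∇·F) dV = ∫_0^{2π} ∫_0^{π} ∫_0^{6} (78) · ρ^2 sin(φ) dρ dφ dθ.

Inner (ρ from 0 to 6): 5616sin(φ).
Middle (φ from 0 to π): 11232.
Outer (θ from 0 to 2π): 22464π.

Therefore ∯_{∂V} F · n dS = 22464π.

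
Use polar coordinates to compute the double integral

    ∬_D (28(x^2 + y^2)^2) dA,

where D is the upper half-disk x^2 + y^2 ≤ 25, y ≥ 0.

The region D is 0 ≤ r ≤ 5, 0 ≤ θ ≤ π in polar coordinates, where x = r cos(θ), y = r sin(θ), and dA = r dr dθ.

Under the substitution, the integrand becomes 28r^4, so

    ∬_D (28(x^2 + y^2)^2) dA = ∫_{0}^{π} ∫_{0}^{5} (28r^4) · r dr dθ.

Inner integral (in r): ∫_{0}^{5} (28r^4) · r dr = 218750/3.

Outer integral (in θ): ∫_{0}^{π} (218750/3) dθ = 218750π/3.

Therefore ∬_D (28(x^2 + y^2)^2) dA = 218750π/3.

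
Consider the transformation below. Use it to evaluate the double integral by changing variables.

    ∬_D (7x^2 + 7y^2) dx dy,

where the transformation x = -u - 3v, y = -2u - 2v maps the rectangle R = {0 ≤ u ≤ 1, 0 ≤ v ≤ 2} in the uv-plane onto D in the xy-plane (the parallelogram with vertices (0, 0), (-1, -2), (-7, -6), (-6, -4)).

Compute the Jacobian determinant of (x, y) with respect to (u, v):

    ∂(x,y)/∂(u,v) = | -1  -3 | = (-1)(-2) - (-3)(-2) = -4.
                   | -2  -2 |

Its absolute value is |J| = 4 (the area scaling factor).

Substituting x = -u - 3v, y = -2u - 2v into the integrand,

    7x^2 + 7y^2 → 35u^2 + 98u v + 91v^2,

so the integral becomes

    ∬_R (35u^2 + 98u v + 91v^2) · |J| du dv = ∫_0^1 ∫_0^2 (140u^2 + 392u v + 364v^2) dv du.

Inner (v): 280u^2 + 784u + 2912/3.
Outer (u): 1456.

Therefore ∬_D (7x^2 + 7y^2) dx dy = 1456.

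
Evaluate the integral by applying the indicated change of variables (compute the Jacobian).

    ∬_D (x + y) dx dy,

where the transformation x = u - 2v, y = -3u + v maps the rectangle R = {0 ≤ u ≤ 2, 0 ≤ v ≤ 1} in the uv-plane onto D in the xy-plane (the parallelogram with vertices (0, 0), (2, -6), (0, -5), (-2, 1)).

Compute the Jacobian determinant of (x, y) with respect to (u, v):

    ∂(x,y)/∂(u,v) = | 1  -2 | = (1)(1) - (-2)(-3) = -5.
                   | -3  1 |

Its absolute value is |J| = 5 (the area scaling factor).

Substituting x = u - 2v, y = -3u + v into the integrand,

    x + y → -2u - v,

so the integral becomes

    ∬_R (-2u - v) · |J| du dv = ∫_0^2 ∫_0^1 (-10u - 5v) dv du.

Inner (v): -10u - 5/2.
Outer (u): -25.

Therefore ∬_D (x + y) dx dy = -25.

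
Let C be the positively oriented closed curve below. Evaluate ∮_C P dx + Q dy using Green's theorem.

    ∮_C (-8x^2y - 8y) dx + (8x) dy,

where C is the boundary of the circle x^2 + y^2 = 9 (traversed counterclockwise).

Green's theorem converts the closed line integral into a double integral over the enclosed region D:

    ∮_C P dx + Q dy = ∬_D (∂Q/∂x - ∂P/∂y) dA.

Here P = -8x^2y - 8y, Q = 8x, so

    ∂Q/∂x = 8,    ∂P/∂y = -8x^2 - 8,
    ∂Q/∂x - ∂P/∂y = 8x^2 + 16.

D is the region x^2 + y^2 ≤ 9. Evaluating the double integral:

In polar coordinates (x = r cos θ, y = r sin θ, dA = r dr dθ) the integrand becomes 8r^2cos(θ)^2 + 16, so

    ∬_D (8x^2 + 16) dA = ∫_0^{2π} ∫_0^{3} (8r^2cos(θ)^2 + 16) · r dr dθ.

Inner (r from 0 to 3): 162cos(θ)^2 + 72.
Outer (θ from 0 to 2π): 306π.

Therefore ∮_C P dx + Q dy = 306π.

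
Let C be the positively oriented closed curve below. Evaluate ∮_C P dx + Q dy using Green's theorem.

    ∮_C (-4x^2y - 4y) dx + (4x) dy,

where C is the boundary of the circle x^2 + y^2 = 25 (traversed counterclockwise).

Green's theorem converts the closed line integral into a double integral over the enclosed region D:

    ∮_C P dx + Q dy = ∬_D (∂Q/∂x - ∂P/∂y) dA.

Here P = -4x^2y - 4y, Q = 4x, so

    ∂Q/∂x = 4,    ∂P/∂y = -4x^2 - 4,
    ∂Q/∂x - ∂P/∂y = 4x^2 + 8.

D is the region x^2 + y^2 ≤ 25. Evaluating the double integral:

In polar coordinates (x = r cos θ, y = r sin θ, dA = r dr dθ) the integrand becomes 4r^2cos(θ)^2 + 8, so

    ∬_D (4x^2 + 8) dA = ∫_0^{2π} ∫_0^{5} (4r^2cos(θ)^2 + 8) · r dr dθ.

Inner (r from 0 to 5): 625cos(θ)^2 + 100.
Outer (θ from 0 to 2π): 825π.

Therefore ∮_C P dx + Q dy = 825π.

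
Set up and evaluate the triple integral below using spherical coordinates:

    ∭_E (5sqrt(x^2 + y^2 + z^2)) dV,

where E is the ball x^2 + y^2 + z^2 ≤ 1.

In spherical coordinates, x = ρ sin(φ) cos(θ), y = ρ sin(φ) sin(θ), z = ρ cos(φ), and dV = ρ^2 sin(φ) dρ dφ dθ.

The integrand becomes 5ρ, so

    ∭_E (5sqrt(x^2 + y^2 + z^2)) dV = ∫_{0}^{2π} ∫_{0}^{π} ∫_{0}^{1} (5ρ) · ρ^2 sin(φ) dρ dφ dθ.

Inner (ρ): 5sin(φ)/4.
Middle (φ): 5/2.
Outer (θ): 5π.

Therefore the triple integral equals 5π.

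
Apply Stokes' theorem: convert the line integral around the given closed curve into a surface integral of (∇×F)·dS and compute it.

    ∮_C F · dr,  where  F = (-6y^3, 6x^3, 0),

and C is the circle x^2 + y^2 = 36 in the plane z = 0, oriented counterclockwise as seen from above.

Let S be the flat disk x^2 + y^2 ≤ 36 in the plane z = 0, with upward unit normal n̂ = ẑ. By Stokes' theorem,

    ∮_C F · dr = ∬_S (∇ × F) · n̂ dS = ∬_D (curl F)_z dA,

where D is the disk x^2 + y^2 ≤ 36.

Compute the curl of F = (-6y^3, 6x^3, 0):
    (∇ × F)_x = ∂F_z/∂y - ∂F_y/∂z = 0,
    (∇ × F)_y = ∂F_x/∂z - ∂F_z/∂x = 0,
    (∇ × F)_z = ∂F_y/∂x - ∂F_x/∂y = 18x^2 + 18y^2.

On z = 0, (curl F)_z = 18x^2 + 18y^2.

Convert to polar (x = r cos θ, y = r sin θ, dA = r dr dθ); the integrand becomes 18r^2, so

    ∬_D (curl F)_z dA = ∫_0^{2π} ∫_0^{6} (18r^2) · r dr dθ.

Inner (r from 0 to 6): 5832.
Outer (θ from 0 to 2π): 11664π.

Therefore ∮_C F · dr = 11664π.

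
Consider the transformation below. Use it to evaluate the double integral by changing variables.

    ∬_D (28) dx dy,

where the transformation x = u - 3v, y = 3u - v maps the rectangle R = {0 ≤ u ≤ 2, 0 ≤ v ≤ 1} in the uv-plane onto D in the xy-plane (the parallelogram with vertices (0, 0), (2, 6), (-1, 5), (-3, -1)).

Compute the Jacobian determinant of (x, y) with respect to (u, v):

    ∂(x,y)/∂(u,v) = | 1  -3 | = (1)(-1) - (-3)(3) = 8.
                   | 3  -1 |

Its absolute value is |J| = 8 (the area scaling factor).

Substituting x = u - 3v, y = 3u - v into the integrand,

    28 → 28,

so the integral becomes

    ∬_R (28) · |J| du dv = ∫_0^2 ∫_0^1 (224) dv du.

Inner (v): 224.
Outer (u): 448.

Therefore ∬_D (28) dx dy = 448.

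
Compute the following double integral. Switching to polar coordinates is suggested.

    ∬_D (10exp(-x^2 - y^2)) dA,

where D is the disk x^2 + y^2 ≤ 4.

The region D is 0 ≤ r ≤ 2, 0 ≤ θ ≤ 2π in polar coordinates, where x = r cos(θ), y = r sin(θ), and dA = r dr dθ.

Under the substitution, the integrand becomes 10exp(-r^2), so

    ∬_D (10exp(-x^2 - y^2)) dA = ∫_{0}^{2π} ∫_{0}^{2} (10exp(-r^2)) · r dr dθ.

Inner integral (in r): ∫_{0}^{2} (10exp(-r^2)) · r dr = 5 - 5exp(-4).

Outer integral (in θ): ∫_{0}^{2π} (5 - 5exp(-4)) dθ = -10π exp(-4) + 10π.

Therefore ∬_D (10exp(-x^2 - y^2)) dA = -10π exp(-4) + 10π.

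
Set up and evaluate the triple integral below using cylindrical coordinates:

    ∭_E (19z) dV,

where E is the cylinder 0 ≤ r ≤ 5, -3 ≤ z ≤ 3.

In cylindrical coordinates, x = r cos(θ), y = r sin(θ), z = z, and dV = r dr dθ dz.

The integrand becomes 19z, so

    ∭_E (19z) dV = ∫_{0}^{2π} ∫_{0}^{5} ∫_{-3}^{3} (19z) · r dz dr dθ.

Inner (z): 0.
Middle (r from 0 to 5): 0.
Outer (θ): 0.

Therefore the triple integral equals 0.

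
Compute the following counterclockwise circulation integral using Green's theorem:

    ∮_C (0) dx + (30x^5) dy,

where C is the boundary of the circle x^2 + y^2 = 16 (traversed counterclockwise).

Green's theorem converts the closed line integral into a double integral over the enclosed region D:

    ∮_C P dx + Q dy = ∬_D (∂Q/∂x - ∂P/∂y) dA.

Here P = 0, Q = 30x^5, so

    ∂Q/∂x = 150x^4,    ∂P/∂y = 0,
    ∂Q/∂x - ∂P/∂y = 150x^4.

D is the region x^2 + y^2 ≤ 16. Evaluating the double integral:

In polar coordinates (x = r cos θ, y = r sin θ, dA = r dr dθ) the integrand becomes 150r^4cos(θ)^4, so

    ∬_D (150x^4) dA = ∫_0^{2π} ∫_0^{4} (150r^4cos(θ)^4) · r dr dθ.

Inner (r from 0 to 4): 102400cos(θ)^4.
Outer (θ from 0 to 2π): 76800π.

Therefore ∮_C P dx + Q dy = 76800π.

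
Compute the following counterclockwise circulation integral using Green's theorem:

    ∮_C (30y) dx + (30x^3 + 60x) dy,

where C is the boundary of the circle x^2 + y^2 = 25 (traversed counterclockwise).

Green's theorem converts the closed line integral into a double integral over the enclosed region D:

    ∮_C P dx + Q dy = ∬_D (∂Q/∂x - ∂P/∂y) dA.

Here P = 30y, Q = 30x^3 + 60x, so

    ∂Q/∂x = 90x^2 + 60,    ∂P/∂y = 30,
    ∂Q/∂x - ∂P/∂y = 90x^2 + 30.

D is the region x^2 + y^2 ≤ 25. Evaluating the double integral:

In polar coordinates (x = r cos θ, y = r sin θ, dA = r dr dθ) the integrand becomes 90r^2cos(θ)^2 + 30, so

    ∬_D (90x^2 + 30) dA = ∫_0^{2π} ∫_0^{5} (90r^2cos(θ)^2 + 30) · r dr dθ.

Inner (r from 0 to 5): 28125cos(θ)^2/2 + 375.
Outer (θ from 0 to 2π): 29625π/2.

Therefore ∮_C P dx + Q dy = 29625π/2.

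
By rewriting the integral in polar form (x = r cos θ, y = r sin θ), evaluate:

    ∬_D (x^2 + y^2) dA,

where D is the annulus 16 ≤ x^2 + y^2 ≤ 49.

The region D is 4 ≤ r ≤ 7, 0 ≤ θ ≤ 2π in polar coordinates, where x = r cos(θ), y = r sin(θ), and dA = r dr dθ.

Under the substitution, the integrand becomes r^2, so

    ∬_D (x^2 + y^2) dA = ∫_{0}^{2π} ∫_{4}^{7} (r^2) · r dr dθ.

Inner integral (in r): ∫_{4}^{7} (r^2) · r dr = 2145/4.

Outer integral (in θ): ∫_{0}^{2π} (2145/4) dθ = 2145π/2.

Therefore ∬_D (x^2 + y^2) dA = 2145π/2.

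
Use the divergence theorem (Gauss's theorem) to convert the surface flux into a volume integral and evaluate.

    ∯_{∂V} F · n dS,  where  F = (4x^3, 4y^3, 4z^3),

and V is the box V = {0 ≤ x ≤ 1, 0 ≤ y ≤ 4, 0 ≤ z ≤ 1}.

By the divergence theorem,

    ∯_{∂V} F · n dS = ∭_V (∇ · F) dV.

Compute the divergence:
    ∇ · F = ∂F_x/∂x + ∂F_y/∂y + ∂F_z/∂z = 12x^2 + 12y^2 + 12z^2.

V is a rectangular box, so dV = dx dy dz with 0 ≤ x ≤ 1, 0 ≤ y ≤ 4, 0 ≤ z ≤ 1.

Integrate (12x^2 + 12y^2 + 12z^2) over V as an iterated integral:

    ∭_V (∇·F) dV = ∫_0^{1} ∫_0^{4} ∫_0^{1} (12x^2 + 12y^2 + 12z^2) dz dy dx.

Inner (z from 0 to 1): 12x^2 + 12y^2 + 4.
Middle (y from 0 to 4): 48x^2 + 272.
Outer (x from 0 to 1): 288.

Therefore ∯_{∂V} F · n dS = 288.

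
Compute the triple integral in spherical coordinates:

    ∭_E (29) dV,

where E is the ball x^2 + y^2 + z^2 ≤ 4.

In spherical coordinates, x = ρ sin(φ) cos(θ), y = ρ sin(φ) sin(θ), z = ρ cos(φ), and dV = ρ^2 sin(φ) dρ dφ dθ.

The integrand becomes 29, so

    ∭_E (29) dV = ∫_{0}^{2π} ∫_{0}^{π} ∫_{0}^{2} (29) · ρ^2 sin(φ) dρ dφ dθ.

Inner (ρ): 232sin(φ)/3.
Middle (φ): 464/3.
Outer (θ): 928π/3.

Therefore the triple integral equals 928π/3.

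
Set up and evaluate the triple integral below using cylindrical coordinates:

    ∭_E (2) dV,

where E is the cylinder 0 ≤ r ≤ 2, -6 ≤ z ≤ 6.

In cylindrical coordinates, x = r cos(θ), y = r sin(θ), z = z, and dV = r dr dθ dz.

The integrand becomes 2, so

    ∭_E (2) dV = ∫_{0}^{2π} ∫_{0}^{2} ∫_{-6}^{6} (2) · r dz dr dθ.

Inner (z): 24r.
Middle (r from 0 to 2): 48.
Outer (θ): 96π.

Therefore the triple integral equals 96π.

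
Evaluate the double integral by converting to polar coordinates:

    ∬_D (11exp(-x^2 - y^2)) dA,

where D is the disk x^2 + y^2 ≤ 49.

The region D is 0 ≤ r ≤ 7, 0 ≤ θ ≤ 2π in polar coordinates, where x = r cos(θ), y = r sin(θ), and dA = r dr dθ.

Under the substitution, the integrand becomes 11exp(-r^2), so

    ∬_D (11exp(-x^2 - y^2)) dA = ∫_{0}^{2π} ∫_{0}^{7} (11exp(-r^2)) · r dr dθ.

Inner integral (in r): ∫_{0}^{7} (11exp(-r^2)) · r dr = 11/2 - 11exp(-49)/2.

Outer integral (in θ): ∫_{0}^{2π} (11/2 - 11exp(-49)/2) dθ = -11π exp(-49) + 11π.

Therefore ∬_D (11exp(-x^2 - y^2)) dA = -11π exp(-49) + 11π.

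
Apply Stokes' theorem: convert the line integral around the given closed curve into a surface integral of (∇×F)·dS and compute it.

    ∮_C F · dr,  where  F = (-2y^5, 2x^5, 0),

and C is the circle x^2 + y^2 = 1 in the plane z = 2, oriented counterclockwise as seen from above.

Let S be the flat disk x^2 + y^2 ≤ 1 in the plane z = 2, with upward unit normal n̂ = ẑ. By Stokes' theorem,

    ∮_C F · dr = ∬_S (∇ × F) · n̂ dS = ∬_D (curl F)_z dA,

where D is the disk x^2 + y^2 ≤ 1.

Compute the curl of F = (-2y^5, 2x^5, 0):
    (∇ × F)_x = ∂F_z/∂y - ∂F_y/∂z = 0,
    (∇ × F)_y = ∂F_x/∂z - ∂F_z/∂x = 0,
    (∇ × F)_z = ∂F_y/∂x - ∂F_x/∂y = 10x^4 + 10y^4.

On z = 2, (curl F)_z = 10x^4 + 10y^4.

Convert to polar (x = r cos θ, y = r sin θ, dA = r dr dθ); the integrand becomes 10r^4(sin(θ)^4 + cos(θ)^4), so

    ∬_D (curl F)_z dA = ∫_0^{2π} ∫_0^{1} (10r^4(sin(θ)^4 + cos(θ)^4)) · r dr dθ.

Inner (r from 0 to 1): 5sin(θ)^4/3 + 5cos(θ)^4/3.
Outer (θ from 0 to 2π): 5π/2.

Therefore ∮_C F · dr = 5π/2.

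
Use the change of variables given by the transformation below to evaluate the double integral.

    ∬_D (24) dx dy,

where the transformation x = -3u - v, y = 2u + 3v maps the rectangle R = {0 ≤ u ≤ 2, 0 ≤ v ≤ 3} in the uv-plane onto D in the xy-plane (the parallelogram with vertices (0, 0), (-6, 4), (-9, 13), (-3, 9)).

Compute the Jacobian determinant of (x, y) with respect to (u, v):

    ∂(x,y)/∂(u,v) = | -3  -1 | = (-3)(3) - (-1)(2) = -7.
                   | 2  3 |

Its absolute value is |J| = 7 (the area scaling factor).

Substituting x = -3u - v, y = 2u + 3v into the integrand,

    24 → 24,

so the integral becomes

    ∬_R (24) · |J| du dv = ∫_0^2 ∫_0^3 (168) dv du.

Inner (v): 504.
Outer (u): 1008.

Therefore ∬_D (24) dx dy = 1008.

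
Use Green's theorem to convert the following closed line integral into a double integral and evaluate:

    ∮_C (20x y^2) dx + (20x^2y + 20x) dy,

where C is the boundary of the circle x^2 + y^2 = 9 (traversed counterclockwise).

Green's theorem converts the closed line integral into a double integral over the enclosed region D:

    ∮_C P dx + Q dy = ∬_D (∂Q/∂x - ∂P/∂y) dA.

Here P = 20x y^2, Q = 20x^2y + 20x, so

    ∂Q/∂x = 40x y + 20,    ∂P/∂y = 40x y,
    ∂Q/∂x - ∂P/∂y = 20.

D is the region x^2 + y^2 ≤ 9. Evaluating the double integral:

In polar coordinates (x = r cos θ, y = r sin θ, dA = r dr dθ) the integrand becomes 20, so

    ∬_D (20) dA = ∫_0^{2π} ∫_0^{3} (20) · r dr dθ.

Inner (r from 0 to 3): 90.
Outer (θ from 0 to 2π): 180π.

Therefore ∮_C P dx + Q dy = 180π.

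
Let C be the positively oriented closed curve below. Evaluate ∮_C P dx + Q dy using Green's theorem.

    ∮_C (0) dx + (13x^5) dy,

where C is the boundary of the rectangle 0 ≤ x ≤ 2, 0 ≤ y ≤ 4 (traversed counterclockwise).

Green's theorem converts the closed line integral into a double integral over the enclosed region D:

    ∮_C P dx + Q dy = ∬_D (∂Q/∂x - ∂P/∂y) dA.

Here P = 0, Q = 13x^5, so

    ∂Q/∂x = 65x^4,    ∂P/∂y = 0,
    ∂Q/∂x - ∂P/∂y = 65x^4.

D is the region 0 ≤ x ≤ 2, 0 ≤ y ≤ 4. Evaluating the double integral:

    ∬_D (65x^4) dA = ∫_0^{2} ∫_0^{4} (65x^4) dy dx.

Inner (y from 0 to 4): 260x^4.
Outer (x from 0 to 2): 1664.

Therefore ∮_C P dx + Q dy = 1664.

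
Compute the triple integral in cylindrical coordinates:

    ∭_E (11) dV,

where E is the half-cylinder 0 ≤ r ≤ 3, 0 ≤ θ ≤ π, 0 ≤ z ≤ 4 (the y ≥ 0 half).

In cylindrical coordinates, x = r cos(θ), y = r sin(θ), z = z, and dV = r dr dθ dz.

The integrand becomes 11, so

    ∭_E (11) dV = ∫_{0}^{π} ∫_{0}^{3} ∫_{0}^{4} (11) · r dz dr dθ.

Inner (z): 44r.
Middle (r from 0 to 3): 198.
Outer (θ): 198π.

Therefore the triple integral equals 198π.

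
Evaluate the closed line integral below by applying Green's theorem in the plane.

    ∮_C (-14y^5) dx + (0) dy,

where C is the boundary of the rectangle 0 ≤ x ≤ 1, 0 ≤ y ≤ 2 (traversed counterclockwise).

Green's theorem converts the closed line integral into a double integral over the enclosed region D:

    ∮_C P dx + Q dy = ∬_D (∂Q/∂x - ∂P/∂y) dA.

Here P = -14y^5, Q = 0, so

    ∂Q/∂x = 0,    ∂P/∂y = -70y^4,
    ∂Q/∂x - ∂P/∂y = 70y^4.

D is the region 0 ≤ x ≤ 1, 0 ≤ y ≤ 2. Evaluating the double integral:

    ∬_D (70y^4) dA = ∫_0^{1} ∫_0^{2} (70y^4) dy dx.

Inner (y from 0 to 2): 448.
Outer (x from 0 to 1): 448.

Therefore ∮_C P dx + Q dy = 448.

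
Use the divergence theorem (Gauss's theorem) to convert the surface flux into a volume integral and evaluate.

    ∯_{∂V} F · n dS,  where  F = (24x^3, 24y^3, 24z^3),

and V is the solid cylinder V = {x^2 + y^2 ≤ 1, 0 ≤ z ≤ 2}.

By the divergence theorem,

    ∯_{∂V} F · n dS = ∭_V (∇ · F) dV.

Compute the divergence:
    ∇ · F = ∂F_x/∂x + ∂F_y/∂y + ∂F_z/∂z = 72x^2 + 72y^2 + 72z^2.

In cylindrical coordinates, x = r cos(θ), y = r sin(θ), z = z, dV = r dr dθ dz, with 0 ≤ r ≤ 1, 0 ≤ θ ≤ 2π, 0 ≤ z ≤ 2.

The integrand, after substitution and multiplying by the volume element, becomes (72r^2 + 72z^2) · r, so

    ∭_V (∇·F) dV = ∫_0^{2π} ∫_0^{1} ∫_0^{2} (72r^2 + 72z^2) · r dz dr dθ.

Inner (z from 0 to 2): 144r^3 + 192r.
Middle (r from 0 to 1): 132.
Outer (θ from 0 to 2π): 264π.

Therefore ∯_{∂V} F · n dS = 264π.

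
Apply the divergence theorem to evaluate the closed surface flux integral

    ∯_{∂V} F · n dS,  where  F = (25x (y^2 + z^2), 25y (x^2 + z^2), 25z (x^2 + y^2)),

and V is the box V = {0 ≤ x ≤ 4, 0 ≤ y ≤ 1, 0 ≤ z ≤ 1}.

By the divergence theorem,

    ∯_{∂V} F · n dS = ∭_V (∇ · F) dV.

Compute the divergence:
    ∇ · F = ∂F_x/∂x + ∂F_y/∂y + ∂F_z/∂z = 25y^2 + 25z^2 + 25x^2 + 25z^2 + 25x^2 + 25y^2 = 50x^2 + 50y^2 + 50z^2.

V is a rectangular box, so dV = dx dy dz with 0 ≤ x ≤ 4, 0 ≤ y ≤ 1, 0 ≤ z ≤ 1.

Integrate (50x^2 + 50y^2 + 50z^2) over V as an iterated integral:

    ∭_V (∇·F) dV = ∫_0^{4} ∫_0^{1} ∫_0^{1} (50x^2 + 50y^2 + 50z^2) dz dy dx.

Inner (z from 0 to 1): 50x^2 + 50y^2 + 50/3.
Middle (y from 0 to 1): 50x^2 + 100/3.
Outer (x from 0 to 4): 1200.

Therefore ∯_{∂V} F · n dS = 1200.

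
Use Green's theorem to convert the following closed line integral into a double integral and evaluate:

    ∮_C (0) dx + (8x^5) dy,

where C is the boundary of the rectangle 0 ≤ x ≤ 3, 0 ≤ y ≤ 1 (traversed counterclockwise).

Green's theorem converts the closed line integral into a double integral over the enclosed region D:

    ∮_C P dx + Q dy = ∬_D (∂Q/∂x - ∂P/∂y) dA.

Here P = 0, Q = 8x^5, so

    ∂Q/∂x = 40x^4,    ∂P/∂y = 0,
    ∂Q/∂x - ∂P/∂y = 40x^4.

D is the region 0 ≤ x ≤ 3, 0 ≤ y ≤ 1. Evaluating the double integral:

    ∬_D (40x^4) dA = ∫_0^{3} ∫_0^{1} (40x^4) dy dx.

Inner (y from 0 to 1): 40x^4.
Outer (x from 0 to 3): 1944.

Therefore ∮_C P dx + Q dy = 1944.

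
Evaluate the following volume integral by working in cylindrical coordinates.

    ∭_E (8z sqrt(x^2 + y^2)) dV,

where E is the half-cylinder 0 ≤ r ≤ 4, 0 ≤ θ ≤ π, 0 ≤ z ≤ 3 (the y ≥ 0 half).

In cylindrical coordinates, x = r cos(θ), y = r sin(θ), z = z, and dV = r dr dθ dz.

The integrand becomes 8r z, so

    ∭_E (8z sqrt(x^2 + y^2)) dV = ∫_{0}^{π} ∫_{0}^{4} ∫_{0}^{3} (8r z) · r dz dr dθ.

Inner (z): 36r^2.
Middle (r from 0 to 4): 768.
Outer (θ): 768π.

Therefore the triple integral equals 768π.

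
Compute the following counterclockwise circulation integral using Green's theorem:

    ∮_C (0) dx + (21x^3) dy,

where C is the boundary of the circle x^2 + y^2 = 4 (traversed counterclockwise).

Green's theorem converts the closed line integral into a double integral over the enclosed region D:

    ∮_C P dx + Q dy = ∬_D (∂Q/∂x - ∂P/∂y) dA.

Here P = 0, Q = 21x^3, so

    ∂Q/∂x = 63x^2,    ∂P/∂y = 0,
    ∂Q/∂x - ∂P/∂y = 63x^2.

D is the region x^2 + y^2 ≤ 4. Evaluating the double integral:

In polar coordinates (x = r cos θ, y = r sin θ, dA = r dr dθ) the integrand becomes 63r^2cos(θ)^2, so

    ∬_D (63x^2) dA = ∫_0^{2π} ∫_0^{2} (63r^2cos(θ)^2) · r dr dθ.

Inner (r from 0 to 2): 252cos(θ)^2.
Outer (θ from 0 to 2π): 252π.

Therefore ∮_C P dx + Q dy = 252π.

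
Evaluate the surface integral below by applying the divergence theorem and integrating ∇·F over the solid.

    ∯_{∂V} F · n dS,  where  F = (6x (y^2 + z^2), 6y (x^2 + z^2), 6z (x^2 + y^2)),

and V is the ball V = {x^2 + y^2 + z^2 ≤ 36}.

By the divergence theorem,

    ∯_{∂V} F · n dS = ∭_V (∇ · F) dV.

Compute the divergence:
    ∇ · F = ∂F_x/∂x + ∂F_y/∂y + ∂F_z/∂z = 6y^2 + 6z^2 + 6x^2 + 6z^2 + 6x^2 + 6y^2 = 12x^2 + 12y^2 + 12z^2.

In spherical coordinates, x = ρ sin(φ) cos(θ), y = ρ sin(φ) sin(θ), z = ρ cos(φ), dV = ρ^2 sin(φ) dρ dφ dθ, with 0 ≤ ρ ≤ 6, 0 ≤ φ ≤ π, 0 ≤ θ ≤ 2π.

The integrand, after substitution and multiplying by the volume element, becomes (12ρ^2) · ρ^2 sin(φ), so

    ∭_V (∇·F) dV = ∫_0^{2π} ∫_0^{π} ∫_0^{6} (12ρ^2) · ρ^2 sin(φ) dρ dφ dθ.

Inner (ρ from 0 to 6): 93312sin(φ)/5.
Middle (φ from 0 to π): 186624/5.
Outer (θ from 0 to 2π): 373248π/5.

Therefore ∯_{∂V} F · n dS = 373248π/5.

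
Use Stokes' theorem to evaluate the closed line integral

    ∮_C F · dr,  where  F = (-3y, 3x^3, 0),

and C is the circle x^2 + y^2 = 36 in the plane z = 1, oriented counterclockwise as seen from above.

Let S be the flat disk x^2 + y^2 ≤ 36 in the plane z = 1, with upward unit normal n̂ = ẑ. By Stokes' theorem,

    ∮_C F · dr = ∬_S (∇ × F) · n̂ dS = ∬_D (curl F)_z dA,

where D is the disk x^2 + y^2 ≤ 36.

Compute the curl of F = (-3y, 3x^3, 0):
    (∇ × F)_x = ∂F_z/∂y - ∂F_y/∂z = 0,
    (∇ × F)_y = ∂F_x/∂z - ∂F_z/∂x = 0,
    (∇ × F)_z = ∂F_y/∂x - ∂F_x/∂y = 9x^2 + 3.

On z = 1, (curl F)_z = 9x^2 + 3.

Convert to polar (x = r cos θ, y = r sin θ, dA = r dr dθ); the integrand becomes 9r^2cos(θ)^2 + 3, so

    ∬_D (curl F)_z dA = ∫_0^{2π} ∫_0^{6} (9r^2cos(θ)^2 + 3) · r dr dθ.

Inner (r from 0 to 6): 2916cos(θ)^2 + 54.
Outer (θ from 0 to 2π): 3024π.

Therefore ∮_C F · dr = 3024π.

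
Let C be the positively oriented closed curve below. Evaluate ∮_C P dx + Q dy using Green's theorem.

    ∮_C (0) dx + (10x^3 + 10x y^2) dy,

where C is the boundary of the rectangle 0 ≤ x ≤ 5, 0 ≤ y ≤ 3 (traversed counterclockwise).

Green's theorem converts the closed line integral into a double integral over the enclosed region D:

    ∮_C P dx + Q dy = ∬_D (∂Q/∂x - ∂P/∂y) dA.

Here P = 0, Q = 10x^3 + 10x y^2, so

    ∂Q/∂x = 30x^2 + 10y^2,    ∂P/∂y = 0,
    ∂Q/∂x - ∂P/∂y = 30x^2 + 10y^2.

D is the region 0 ≤ x ≤ 5, 0 ≤ y ≤ 3. Evaluating the double integral:

    ∬_D (30x^2 + 10y^2) dA = ∫_0^{5} ∫_0^{3} (30x^2 + 10y^2) dy dx.

Inner (y from 0 to 3): 90x^2 + 90.
Outer (x from 0 to 5): 4200.

Therefore ∮_C P dx + Q dy = 4200.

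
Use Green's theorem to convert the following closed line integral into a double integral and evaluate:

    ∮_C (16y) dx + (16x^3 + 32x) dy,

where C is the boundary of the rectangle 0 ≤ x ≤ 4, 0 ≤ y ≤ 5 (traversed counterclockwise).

Green's theorem converts the closed line integral into a double integral over the enclosed region D:

    ∮_C P dx + Q dy = ∬_D (∂Q/∂x - ∂P/∂y) dA.

Here P = 16y, Q = 16x^3 + 32x, so

    ∂Q/∂x = 48x^2 + 32,    ∂P/∂y = 16,
    ∂Q/∂x - ∂P/∂y = 48x^2 + 16.

D is the region 0 ≤ x ≤ 4, 0 ≤ y ≤ 5. Evaluating the double integral:

    ∬_D (48x^2 + 16) dA = ∫_0^{4} ∫_0^{5} (48x^2 + 16) dy dx.

Inner (y from 0 to 5): 240x^2 + 80.
Outer (x from 0 to 4): 5440.

Therefore ∮_C P dx + Q dy = 5440.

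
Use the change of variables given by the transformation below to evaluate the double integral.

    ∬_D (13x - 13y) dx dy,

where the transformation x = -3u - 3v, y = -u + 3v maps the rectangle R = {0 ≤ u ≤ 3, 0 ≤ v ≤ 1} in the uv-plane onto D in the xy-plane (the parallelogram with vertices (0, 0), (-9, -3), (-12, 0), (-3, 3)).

Compute the Jacobian determinant of (x, y) with respect to (u, v):

    ∂(x,y)/∂(u,v) = | -3  -3 | = (-3)(3) - (-3)(-1) = -12.
                   | -1  3 |

Its absolute value is |J| = 12 (the area scaling factor).

Substituting x = -3u - 3v, y = -u + 3v into the integrand,

    13x - 13y → -26u - 78v,

so the integral becomes

    ∬_R (-26u - 78v) · |J| du dv = ∫_0^3 ∫_0^1 (-312u - 936v) dv du.

Inner (v): -312u - 468.
Outer (u): -2808.

Therefore ∬_D (13x - 13y) dx dy = -2808.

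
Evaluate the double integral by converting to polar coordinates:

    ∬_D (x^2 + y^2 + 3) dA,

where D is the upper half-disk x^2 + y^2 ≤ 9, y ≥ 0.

The region D is 0 ≤ r ≤ 3, 0 ≤ θ ≤ π in polar coordinates, where x = r cos(θ), y = r sin(θ), and dA = r dr dθ.

Under the substitution, the integrand becomes r^2 + 3, so

    ∬_D (x^2 + y^2 + 3) dA = ∫_{0}^{π} ∫_{0}^{3} (r^2 + 3) · r dr dθ.

Inner integral (in r): ∫_{0}^{3} (r^2 + 3) · r dr = 135/4.

Outer integral (in θ): ∫_{0}^{π} (135/4) dθ = 135π/4.

Therefore ∬_D (x^2 + y^2 + 3) dA = 135π/4.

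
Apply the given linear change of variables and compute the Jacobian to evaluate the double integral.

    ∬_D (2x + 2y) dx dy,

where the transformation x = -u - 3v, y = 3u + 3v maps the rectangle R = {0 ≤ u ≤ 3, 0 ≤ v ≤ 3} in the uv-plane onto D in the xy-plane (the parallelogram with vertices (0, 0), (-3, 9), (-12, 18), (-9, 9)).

Compute the Jacobian determinant of (x, y) with respect to (u, v):

    ∂(x,y)/∂(u,v) = | -1  -3 | = (-1)(3) - (-3)(3) = 6.
                   | 3  3 |

Its absolute value is |J| = 6 (the area scaling factor).

Substituting x = -u - 3v, y = 3u + 3v into the integrand,

    2x + 2y → 4u,

so the integral becomes

    ∬_R (4u) · |J| du dv = ∫_0^3 ∫_0^3 (24u) dv du.

Inner (v): 72u.
Outer (u): 324.

Therefore ∬_D (2x + 2y) dx dy = 324.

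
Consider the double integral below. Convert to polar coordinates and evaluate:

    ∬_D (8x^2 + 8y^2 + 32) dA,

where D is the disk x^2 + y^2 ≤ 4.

The region D is 0 ≤ r ≤ 2, 0 ≤ θ ≤ 2π in polar coordinates, where x = r cos(θ), y = r sin(θ), and dA = r dr dθ.

Under the substitution, the integrand becomes 8r^2 + 32, so

    ∬_D (8x^2 + 8y^2 + 32) dA = ∫_{0}^{2π} ∫_{0}^{2} (8r^2 + 32) · r dr dθ.

Inner integral (in r): ∫_{0}^{2} (8r^2 + 32) · r dr = 96.

Outer integral (in θ): ∫_{0}^{2π} (96) dθ = 192π.

Therefore ∬_D (8x^2 + 8y^2 + 32) dA = 192π.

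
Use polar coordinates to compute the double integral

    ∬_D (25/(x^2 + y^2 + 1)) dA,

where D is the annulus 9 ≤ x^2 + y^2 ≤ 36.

The region D is 3 ≤ r ≤ 6, 0 ≤ θ ≤ 2π in polar coordinates, where x = r cos(θ), y = r sin(θ), and dA = r dr dθ.

Under the substitution, the integrand becomes 25/(r^2 + 1), so

    ∬_D (25/(x^2 + y^2 + 1)) dA = ∫_{0}^{2π} ∫_{3}^{6} (25/(r^2 + 1)) · r dr dθ.

Inner integral (in r): ∫_{3}^{6} (25/(r^2 + 1)) · r dr = log(6582952005840035281sqrt(370)/10000000000000).

Outer integral (in θ): ∫_{0}^{2π} (log(6582952005840035281sqrt(370)/10000000000000)) dθ = log((6582952005840035281sqrt(370)/10000000000000)^(2π)).

Therefore ∬_D (25/(x^2 + y^2 + 1)) dA = log((6582952005840035281sqrt(370)/10000000000000)^(2π)).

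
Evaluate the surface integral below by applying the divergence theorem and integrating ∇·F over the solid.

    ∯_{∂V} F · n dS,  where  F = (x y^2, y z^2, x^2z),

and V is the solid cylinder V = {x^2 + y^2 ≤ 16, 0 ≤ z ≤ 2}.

By the divergence theorem,

    ∯_{∂V} F · n dS = ∭_V (∇ · F) dV.

Compute the divergence:
    ∇ · F = ∂F_x/∂x + ∂F_y/∂y + ∂F_z/∂z = y^2 + z^2 + x^2 = x^2 + y^2 + z^2.

In cylindrical coordinates, x = r cos(θ), y = r sin(θ), z = z, dV = r dr dθ dz, with 0 ≤ r ≤ 4, 0 ≤ θ ≤ 2π, 0 ≤ z ≤ 2.

The integrand, after substitution and multiplying by the volume element, becomes (r^2 + z^2) · r, so

    ∭_V (∇·F) dV = ∫_0^{2π} ∫_0^{4} ∫_0^{2} (r^2 + z^2) · r dz dr dθ.

Inner (z from 0 to 2): 2r (r^2 + 4/3).
Middle (r from 0 to 4): 448/3.
Outer (θ from 0 to 2π): 896π/3.

Therefore ∯_{∂V} F · n dS = 896π/3.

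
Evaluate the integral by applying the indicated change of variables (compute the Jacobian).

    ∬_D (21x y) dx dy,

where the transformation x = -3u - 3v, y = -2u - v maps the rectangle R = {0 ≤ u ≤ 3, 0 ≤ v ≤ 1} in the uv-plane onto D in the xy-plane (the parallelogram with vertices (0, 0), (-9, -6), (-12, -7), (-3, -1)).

Compute the Jacobian determinant of (x, y) with respect to (u, v):

    ∂(x,y)/∂(u,v) = | -3  -3 | = (-3)(-1) - (-3)(-2) = -3.
                   | -2  -1 |

Its absolute value is |J| = 3 (the area scaling factor).

Substituting x = -3u - 3v, y = -2u - v into the integrand,

    21x y → 126u^2 + 189u v + 63v^2,

so the integral becomes

    ∬_R (126u^2 + 189u v + 63v^2) · |J| du dv = ∫_0^3 ∫_0^1 (378u^2 + 567u v + 189v^2) dv du.

Inner (v): 378u^2 + 567u/2 + 63.
Outer (u): 19467/4.

Therefore ∬_D (21x y) dx dy = 19467/4.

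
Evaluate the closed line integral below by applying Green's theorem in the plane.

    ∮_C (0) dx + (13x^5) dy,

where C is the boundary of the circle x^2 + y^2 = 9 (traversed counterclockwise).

Green's theorem converts the closed line integral into a double integral over the enclosed region D:

    ∮_C P dx + Q dy = ∬_D (∂Q/∂x - ∂P/∂y) dA.

Here P = 0, Q = 13x^5, so

    ∂Q/∂x = 65x^4,    ∂P/∂y = 0,
    ∂Q/∂x - ∂P/∂y = 65x^4.

D is the region x^2 + y^2 ≤ 9. Evaluating the double integral:

In polar coordinates (x = r cos θ, y = r sin θ, dA = r dr dθ) the integrand becomes 65r^4cos(θ)^4, so

    ∬_D (65x^4) dA = ∫_0^{2π} ∫_0^{3} (65r^4cos(θ)^4) · r dr dθ.

Inner (r from 0 to 3): 15795cos(θ)^4/2.
Outer (θ from 0 to 2π): 47385π/8.

Therefore ∮_C P dx + Q dy = 47385π/8.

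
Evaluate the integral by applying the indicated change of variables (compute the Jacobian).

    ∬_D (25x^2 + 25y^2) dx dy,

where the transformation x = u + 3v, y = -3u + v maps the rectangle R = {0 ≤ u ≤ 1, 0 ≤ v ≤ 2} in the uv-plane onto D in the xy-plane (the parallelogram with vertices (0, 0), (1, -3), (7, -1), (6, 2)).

Compute the Jacobian determinant of (x, y) with respect to (u, v):

    ∂(x,y)/∂(u,v) = | 1  3 | = (1)(1) - (3)(-3) = 10.
                   | -3  1 |

Its absolute value is |J| = 10 (the area scaling factor).

Substituting x = u + 3v, y = -3u + v into the integrand,

    25x^2 + 25y^2 → 250u^2 + 250v^2,

so the integral becomes

    ∬_R (250u^2 + 250v^2) · |J| du dv = ∫_0^1 ∫_0^2 (2500u^2 + 2500v^2) dv du.

Inner (v): 5000u^2 + 20000/3.
Outer (u): 25000/3.

Therefore ∬_D (25x^2 + 25y^2) dx dy = 25000/3.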